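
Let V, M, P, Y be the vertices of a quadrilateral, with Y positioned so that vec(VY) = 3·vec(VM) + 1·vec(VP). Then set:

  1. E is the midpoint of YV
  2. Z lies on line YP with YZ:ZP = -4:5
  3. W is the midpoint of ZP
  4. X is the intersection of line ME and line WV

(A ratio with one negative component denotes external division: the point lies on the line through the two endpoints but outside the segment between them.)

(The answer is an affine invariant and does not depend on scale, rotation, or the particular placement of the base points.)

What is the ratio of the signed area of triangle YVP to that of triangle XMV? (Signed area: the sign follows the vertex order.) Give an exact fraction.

Set V = (0, 0), M = (1, 0), P = (0, 1), Y = (3, 1); any affine frame gives the same invariant.
1. E is the midpoint of YV ⇒ E = (3/2, 1/2)
2. Z lies on line YP with YZ:ZP = -4:5 ⇒ Z = (15, 1)
3. W is the midpoint of ZP ⇒ W = (15/2, 1)
4. X is the intersection of line ME and line WV ⇒ X = (15/13, 2/13)
2·[YVP] = -3, 2·[XMV] = -2/13
[YVP]:[XMV] = -3:-2/13 = 39/2

[YVP]:[XMV] = 39/2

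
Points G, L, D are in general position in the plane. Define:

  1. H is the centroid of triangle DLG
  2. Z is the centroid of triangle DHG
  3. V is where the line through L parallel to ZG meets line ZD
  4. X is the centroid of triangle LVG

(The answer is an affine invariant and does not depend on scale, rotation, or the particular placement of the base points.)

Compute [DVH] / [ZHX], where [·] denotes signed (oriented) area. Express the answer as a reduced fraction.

[DVH]:[ZHX] = -3

Choose coordinates G = (0, 0), L = (1, 0), D = (0, 1).
1. H is the centroid of triangle DLG ⇒ H = (1/3, 1/3)
2. Z is the centroid of triangle DHG ⇒ Z = (1/9, 4/9)
3. V is where the line through L parallel to ZG meets line ZD ⇒ V = (5/9, -16/9)
4. X is the centroid of triangle LVG ⇒ X = (14/27, -16/27)
2·[DVH] = 5/9, 2·[ZHX] = -5/27
[DVH]:[ZHX] = 5/9:-5/27 = -3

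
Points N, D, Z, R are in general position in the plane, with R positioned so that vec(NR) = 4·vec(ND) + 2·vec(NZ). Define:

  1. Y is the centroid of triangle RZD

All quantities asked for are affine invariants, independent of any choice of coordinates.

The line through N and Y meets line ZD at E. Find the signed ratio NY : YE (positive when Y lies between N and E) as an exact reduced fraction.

NY:YE = -8/5

Assign N = (0, 0), D = (1, 0), Z = (0, 1), R = (4, 2) — the answer is frame-independent, so this choice is without loss of generality.
1. Y is the centroid of triangle RZD ⇒ Y = (5/3, 1)
line NY meets ZD at E = (5/8, 3/8)
Y = N + t·(E−N) with t = 8/3, so NY:YE = 8/3:-5/3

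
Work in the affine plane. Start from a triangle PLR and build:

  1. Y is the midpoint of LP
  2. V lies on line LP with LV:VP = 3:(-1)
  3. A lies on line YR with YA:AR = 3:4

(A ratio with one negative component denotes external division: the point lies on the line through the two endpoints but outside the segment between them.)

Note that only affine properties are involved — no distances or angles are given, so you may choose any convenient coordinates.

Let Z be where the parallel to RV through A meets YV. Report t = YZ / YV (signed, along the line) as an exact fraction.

Set P = (0, 0), L = (1, 0), R = (0, 1); any affine frame gives the same invariant.
1. Y is the midpoint of LP ⇒ Y = (1/2, 0)
2. V lies on line LP with LV:VP = 3:(-1) ⇒ V = (-1/2, 0)
3. A lies on line YR with YA:AR = 3:4 ⇒ A = (2/7, 3/7)
through A parallel to RV: direction (-1/2, -1); meets YV at Z = (1/14, 0)
Z = Y + t·(V−Y) with t = 3/7

t = 3/7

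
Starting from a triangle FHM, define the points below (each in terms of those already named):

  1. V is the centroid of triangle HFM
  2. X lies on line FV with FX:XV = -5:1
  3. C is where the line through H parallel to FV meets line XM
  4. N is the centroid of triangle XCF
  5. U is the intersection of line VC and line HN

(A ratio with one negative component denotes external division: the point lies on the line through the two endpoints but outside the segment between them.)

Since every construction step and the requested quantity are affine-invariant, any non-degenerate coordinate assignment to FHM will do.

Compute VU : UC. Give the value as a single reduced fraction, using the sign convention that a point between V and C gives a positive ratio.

VU:UC = 5/4

Work in coordinates with F = (0, 0), H = (1, 0), M = (0, 1).
1. V is the centroid of triangle HFM ⇒ V = (1/3, 1/3)
2. X lies on line FV with FX:XV = -5:1 ⇒ X = (5/12, 5/12)
3. C is where the line through H parallel to FV meets line XM ⇒ C = (5/6, -1/6)
4. N is the centroid of triangle XCF ⇒ N = (5/12, 1/12)
5. U is the intersection of line VC and line HN ⇒ U = (11/18, 1/18)
U = V + t·(C−V) with t = 5/9, so VU:UC = t:(1−t) = 5/9:4/9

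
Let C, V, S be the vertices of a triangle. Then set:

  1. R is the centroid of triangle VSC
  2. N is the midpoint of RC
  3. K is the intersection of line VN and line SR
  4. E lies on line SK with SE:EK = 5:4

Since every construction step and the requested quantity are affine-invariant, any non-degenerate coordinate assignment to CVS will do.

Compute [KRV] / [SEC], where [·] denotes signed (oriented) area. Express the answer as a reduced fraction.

Work in coordinates with C = (0, 0), V = (1, 0), S = (0, 1).
1. R is the centroid of triangle VSC ⇒ R = (1/3, 1/3)
2. N is the midpoint of RC ⇒ N = (1/6, 1/6)
3. K is the intersection of line VN and line SR ⇒ K = (4/9, 1/9)
4. E lies on line SK with SE:EK = 5:4 ⇒ E = (20/81, 41/81)
2·[KRV] = -1/9, 2·[SEC] = -20/81
[KRV]:[SEC] = -1/9:-20/81 = 9/20

[KRV]:[SEC] = 9/20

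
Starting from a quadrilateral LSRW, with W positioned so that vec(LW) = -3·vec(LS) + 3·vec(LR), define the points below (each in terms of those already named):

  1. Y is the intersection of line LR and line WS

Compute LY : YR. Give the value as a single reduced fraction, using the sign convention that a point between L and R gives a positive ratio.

LY:YR = 3

Set L = (0, 0), S = (1, 0), R = (0, 1), W = (-3, 3); any affine frame gives the same invariant.
1. Y is the intersection of line LR and line WS ⇒ Y = (0, 3/4)
Y = L + t·(R−L) with t = 3/4, so LY:YR = t:(1−t) = 3/4:1/4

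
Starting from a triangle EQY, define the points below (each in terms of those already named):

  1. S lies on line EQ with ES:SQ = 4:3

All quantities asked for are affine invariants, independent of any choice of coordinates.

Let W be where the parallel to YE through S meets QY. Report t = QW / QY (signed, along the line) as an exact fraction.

t = 3/7

Assign E = (0, 0), Q = (1, 0), Y = (0, 1) — the answer is frame-independent, so this choice is without loss of generality.
1. S lies on line EQ with ES:SQ = 4:3 ⇒ S = (4/7, 0)
through S parallel to YE: direction (0, -1); meets QY at W = (4/7, 3/7)
W = Q + t·(Y−Q) with t = 3/7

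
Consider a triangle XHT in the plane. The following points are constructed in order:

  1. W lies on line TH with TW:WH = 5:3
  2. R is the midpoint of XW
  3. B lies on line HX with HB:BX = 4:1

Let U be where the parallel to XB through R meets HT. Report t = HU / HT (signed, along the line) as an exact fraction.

t = 3/16

Work in coordinates with X = (0, 0), H = (1, 0), T = (0, 1).
1. W lies on line TH with TW:WH = 5:3 ⇒ W = (5/8, 3/8)
2. R is the midpoint of XW ⇒ R = (5/16, 3/16)
3. B lies on line HX with HB:BX = 4:1 ⇒ B = (1/5, 0)
through R parallel to XB: direction (1/5, 0); meets HT at U = (13/16, 3/16)
U = H + t·(T−H) with t = 3/16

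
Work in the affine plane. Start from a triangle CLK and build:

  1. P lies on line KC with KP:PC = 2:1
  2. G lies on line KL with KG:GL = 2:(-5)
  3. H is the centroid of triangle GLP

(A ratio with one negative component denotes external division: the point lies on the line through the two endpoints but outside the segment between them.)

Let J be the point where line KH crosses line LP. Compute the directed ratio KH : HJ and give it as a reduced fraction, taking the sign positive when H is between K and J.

KH:HJ = 4/5

Work in coordinates with C = (0, 0), L = (1, 0), K = (0, 1).
1. P lies on line KC with KP:PC = 2:1 ⇒ P = (0, 1/3)
2. G lies on line KL with KG:GL = 2:(-5) ⇒ G = (-2/3, 5/3)
3. H is the centroid of triangle GLP ⇒ H = (1/9, 2/3)
line KH meets LP at J = (1/4, 1/4)
H = K + t·(J−K) with t = 4/9, so KH:HJ = 4/9:5/9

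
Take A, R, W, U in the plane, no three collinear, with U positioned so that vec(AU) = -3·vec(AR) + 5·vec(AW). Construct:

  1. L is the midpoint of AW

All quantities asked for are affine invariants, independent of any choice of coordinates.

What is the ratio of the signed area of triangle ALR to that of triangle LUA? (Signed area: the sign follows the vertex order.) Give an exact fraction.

[ALR]:[LUA] = -1/3

Assign A = (0, 0), R = (1, 0), W = (0, 1), U = (-3, 5) — the answer is frame-independent, so this choice is without loss of generality.
1. L is the midpoint of AW ⇒ L = (0, 1/2)
2·[ALR] = -1/2, 2·[LUA] = 3/2
[ALR]:[LUA] = -1/2:3/2 = -1/3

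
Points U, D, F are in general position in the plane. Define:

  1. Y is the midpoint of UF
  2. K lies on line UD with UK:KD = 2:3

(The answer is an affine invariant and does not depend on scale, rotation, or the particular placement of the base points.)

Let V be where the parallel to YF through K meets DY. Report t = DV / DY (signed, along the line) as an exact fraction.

Assign U = (0, 0), D = (1, 0), F = (0, 1) — the answer is frame-independent, so this choice is without loss of generality.
1. Y is the midpoint of UF ⇒ Y = (0, 1/2)
2. K lies on line UD with UK:KD = 2:3 ⇒ K = (2/5, 0)
through K parallel to YF: direction (0, 1/2); meets DY at V = (2/5, 3/10)
V = D + t·(Y−D) with t = 3/5

t = 3/5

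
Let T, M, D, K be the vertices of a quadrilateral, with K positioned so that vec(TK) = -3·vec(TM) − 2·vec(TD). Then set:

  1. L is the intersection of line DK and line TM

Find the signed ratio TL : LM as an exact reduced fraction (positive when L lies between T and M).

TL:LM = -1/2

Choose coordinates T = (0, 0), M = (1, 0), D = (0, 1), K = (-3, -2).
1. L is the intersection of line DK and line TM ⇒ L = (-1, 0)
L = T + t·(M−T) with t = -1, so TL:LM = t:(1−t) = -1:2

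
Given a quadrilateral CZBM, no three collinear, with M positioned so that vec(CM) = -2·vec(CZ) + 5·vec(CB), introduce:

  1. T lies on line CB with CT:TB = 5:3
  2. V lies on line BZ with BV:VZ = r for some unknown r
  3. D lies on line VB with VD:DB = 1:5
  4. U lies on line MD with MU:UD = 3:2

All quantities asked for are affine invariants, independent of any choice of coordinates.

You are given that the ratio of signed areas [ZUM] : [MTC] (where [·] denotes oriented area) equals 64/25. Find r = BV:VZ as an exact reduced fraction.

Choose coordinates C = (0, 0), Z = (1, 0), B = (0, 1), M = (-2, 5).
1. T lies on line CB with CT:TB = 5:3 ⇒ T = (0, 5/8)
2. With BV:VZ = r, write λ = r/(r+1) so V = B + λ·(Z−B); V is affine-linear in λ
3. D lies on line VB with VD:DB = 1:5 ⇒ D is an affine combination of earlier points and hence also affine-linear in λ
4. U lies on line MD with MU:UD = 3:2 ⇒ U is an affine combination of earlier points and hence also affine-linear in λ
Every point depending on V is an affine combination of V and λ-independent points, so each such coordinate is linear in λ; the λ² term in each signed area is a multiple of (Z−B)×(Z−B) = 0, so 2·[ZUM] and 2·[MTC] are each linear in λ. Evaluating at λ=0 and λ=1:
  2·[ZUM] = λ − 6/5,   2·[MTC] = -5/4
So [ZUM]:[MTC] = (λ − 6/5) / (-5/4). Setting this equal to 64/25:
  λ − 6/5 = 64/25·(-5/4)  ⇒  λ = -2
Then r = λ/(1−λ) = (-2)/(3) = -2/3. Check: with r = -2/3, V = (-2, 3) and [ZUM]:[MTC] = 64/25 as required.

r = -2/3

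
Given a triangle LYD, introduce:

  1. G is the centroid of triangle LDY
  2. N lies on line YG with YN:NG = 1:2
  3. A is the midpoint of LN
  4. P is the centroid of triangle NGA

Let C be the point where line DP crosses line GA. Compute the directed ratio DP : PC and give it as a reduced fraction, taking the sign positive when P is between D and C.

Assign L = (0, 0), Y = (1, 0), D = (0, 1) — the answer is frame-independent, so this choice is without loss of generality.
1. G is the centroid of triangle LDY ⇒ G = (1/3, 1/3)
2. N lies on line YG with YN:NG = 1:2 ⇒ N = (7/9, 1/9)
3. A is the midpoint of LN ⇒ A = (7/18, 1/18)
4. P is the centroid of triangle NGA ⇒ P = (1/2, 1/6)
line DP meets GA at C = (3/10, 1/2)
P = D + t·(C−D) with t = 5/3, so DP:PC = 5/3:-2/3

DP:PC = -5/2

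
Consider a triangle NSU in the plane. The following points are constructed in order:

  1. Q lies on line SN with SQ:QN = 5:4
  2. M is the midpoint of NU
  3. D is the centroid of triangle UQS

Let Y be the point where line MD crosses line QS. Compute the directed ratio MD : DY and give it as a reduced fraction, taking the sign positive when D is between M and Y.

MD:DY = 1/2

Work in coordinates with N = (0, 0), S = (1, 0), U = (0, 1).
1. Q lies on line SN with SQ:QN = 5:4 ⇒ Q = (4/9, 0)
2. M is the midpoint of NU ⇒ M = (0, 1/2)
3. D is the centroid of triangle UQS ⇒ D = (13/27, 1/3)
line MD meets QS at Y = (13/9, 0)
D = M + t·(Y−M) with t = 1/3, so MD:DY = 1/3:2/3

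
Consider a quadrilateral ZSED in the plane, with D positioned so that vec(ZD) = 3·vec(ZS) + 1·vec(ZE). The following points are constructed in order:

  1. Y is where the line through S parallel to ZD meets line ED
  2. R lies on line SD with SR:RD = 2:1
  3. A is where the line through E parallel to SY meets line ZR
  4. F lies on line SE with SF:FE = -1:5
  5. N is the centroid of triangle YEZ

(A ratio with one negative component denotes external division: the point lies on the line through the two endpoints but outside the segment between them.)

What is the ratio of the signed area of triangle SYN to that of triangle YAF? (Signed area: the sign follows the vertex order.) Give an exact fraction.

[SYN]:[YAF] = 5/36

Work in coordinates with Z = (0, 0), S = (1, 0), E = (0, 1), D = (3, 1).
1. Y is where the line through S parallel to ZD meets line ED ⇒ Y = (4, 1)
2. R lies on line SD with SR:RD = 2:1 ⇒ R = (7/3, 2/3)
3. A is where the line through E parallel to SY meets line ZR ⇒ A = (-21, -6)
4. F lies on line SE with SF:FE = -1:5 ⇒ F = (5/4, -1/4)
5. N is the centroid of triangle YEZ ⇒ N = (4/3, 2/3)
2·[SYN] = 5/3, 2·[YAF] = 12
[SYN]:[YAF] = 5/3:12 = 5/36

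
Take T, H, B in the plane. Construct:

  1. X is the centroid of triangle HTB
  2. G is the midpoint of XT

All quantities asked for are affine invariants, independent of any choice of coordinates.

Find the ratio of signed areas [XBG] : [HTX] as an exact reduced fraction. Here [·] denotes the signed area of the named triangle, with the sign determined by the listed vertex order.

[XBG]:[HTX] = -1/2

Assign T = (0, 0), H = (1, 0), B = (0, 1) — the answer is frame-independent, so this choice is without loss of generality.
1. X is the centroid of triangle HTB ⇒ X = (1/3, 1/3)
2. G is the midpoint of XT ⇒ G = (1/6, 1/6)
2·[XBG] = 1/6, 2·[HTX] = -1/3
[XBG]:[HTX] = 1/6:-1/3 = -1/2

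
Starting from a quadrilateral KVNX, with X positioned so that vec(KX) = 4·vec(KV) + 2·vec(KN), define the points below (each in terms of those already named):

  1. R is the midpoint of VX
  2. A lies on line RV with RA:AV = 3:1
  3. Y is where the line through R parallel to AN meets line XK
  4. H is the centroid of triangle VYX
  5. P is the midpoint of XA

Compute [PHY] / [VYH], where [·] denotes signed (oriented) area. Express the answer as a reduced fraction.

[PHY]:[VYH] = 1/8

Set K = (0, 0), V = (1, 0), N = (0, 1), X = (4, 2); any affine frame gives the same invariant.
1. R is the midpoint of VX ⇒ R = (5/2, 1)
2. A lies on line RV with RA:AV = 3:1 ⇒ A = (11/8, 1/4)
3. Y is where the line through R parallel to AN meets line XK ⇒ Y = (52/23, 26/23)
4. H is the centroid of triangle VYX ⇒ H = (167/69, 24/23)
5. P is the midpoint of XA ⇒ P = (43/16, 9/8)
2·[PHY] = -5/138, 2·[VYH] = -20/69
[PHY]:[VYH] = -5/138:-20/69 = 1/8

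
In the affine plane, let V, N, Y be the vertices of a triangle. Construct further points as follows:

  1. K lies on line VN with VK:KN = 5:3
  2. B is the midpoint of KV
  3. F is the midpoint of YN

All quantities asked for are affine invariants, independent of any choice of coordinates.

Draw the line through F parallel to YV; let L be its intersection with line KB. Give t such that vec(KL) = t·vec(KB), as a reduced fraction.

Work in coordinates with V = (0, 0), N = (1, 0), Y = (0, 1).
1. K lies on line VN with VK:KN = 5:3 ⇒ K = (5/8, 0)
2. B is the midpoint of KV ⇒ B = (5/16, 0)
3. F is the midpoint of YN ⇒ F = (1/2, 1/2)
through F parallel to YV: direction (0, -1); meets KB at L = (1/2, 0)
L = K + t·(B−K) with t = 2/5

t = 2/5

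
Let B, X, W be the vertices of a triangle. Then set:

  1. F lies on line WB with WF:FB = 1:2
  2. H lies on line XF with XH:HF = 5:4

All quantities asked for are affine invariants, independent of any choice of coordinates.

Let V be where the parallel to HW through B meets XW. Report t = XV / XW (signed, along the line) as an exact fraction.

t = 17/5

Choose coordinates B = (0, 0), X = (1, 0), W = (0, 1).
1. F lies on line WB with WF:FB = 1:2 ⇒ F = (0, 2/3)
2. H lies on line XF with XH:HF = 5:4 ⇒ H = (4/9, 10/27)
through B parallel to HW: direction (-4/9, 17/27); meets XW at V = (-12/5, 17/5)
V = X + t·(W−X) with t = 17/5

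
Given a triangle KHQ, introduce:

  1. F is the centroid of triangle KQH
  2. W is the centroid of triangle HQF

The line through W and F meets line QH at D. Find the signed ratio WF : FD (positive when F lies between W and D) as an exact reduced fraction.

Choose coordinates K = (0, 0), H = (1, 0), Q = (0, 1).
1. F is the centroid of triangle KQH ⇒ F = (1/3, 1/3)
2. W is the centroid of triangle HQF ⇒ W = (4/9, 4/9)
line WF meets QH at D = (1/2, 1/2)
F = W + t·(D−W) with t = -2, so WF:FD = -2:3

WF:FD = -2/3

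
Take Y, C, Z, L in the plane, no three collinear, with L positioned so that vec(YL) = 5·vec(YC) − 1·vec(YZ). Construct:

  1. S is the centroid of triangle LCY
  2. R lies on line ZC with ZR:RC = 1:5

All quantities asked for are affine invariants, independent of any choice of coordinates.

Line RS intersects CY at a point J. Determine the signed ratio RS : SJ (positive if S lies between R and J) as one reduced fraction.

RS:SJ = -7/2

Choose coordinates Y = (0, 0), C = (1, 0), Z = (0, 1), L = (5, -1).
1. S is the centroid of triangle LCY ⇒ S = (2, -1/3)
2. R lies on line ZC with ZR:RC = 1:5 ⇒ R = (1/6, 5/6)
line RS meets CY at J = (31/21, 0)
S = R + t·(J−R) with t = 7/5, so RS:SJ = 7/5:-2/5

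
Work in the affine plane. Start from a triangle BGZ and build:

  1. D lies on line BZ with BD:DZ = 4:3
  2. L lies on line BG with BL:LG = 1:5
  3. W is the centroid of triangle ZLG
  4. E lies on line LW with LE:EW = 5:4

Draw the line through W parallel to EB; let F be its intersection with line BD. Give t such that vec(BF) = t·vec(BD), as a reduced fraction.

t = 7/47

Choose coordinates B = (0, 0), G = (1, 0), Z = (0, 1).
1. D lies on line BZ with BD:DZ = 4:3 ⇒ D = (0, 4/7)
2. L lies on line BG with BL:LG = 1:5 ⇒ L = (1/6, 0)
3. W is the centroid of triangle ZLG ⇒ W = (7/18, 1/3)
4. E lies on line LW with LE:EW = 5:4 ⇒ E = (47/162, 5/27)
through W parallel to EB: direction (-47/162, -5/27); meets BD at F = (0, 4/47)
F = B + t·(D−B) with t = 7/47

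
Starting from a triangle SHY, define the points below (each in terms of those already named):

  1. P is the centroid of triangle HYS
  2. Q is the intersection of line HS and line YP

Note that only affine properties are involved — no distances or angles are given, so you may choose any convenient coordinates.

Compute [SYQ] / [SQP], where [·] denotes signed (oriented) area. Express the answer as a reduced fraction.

Work in coordinates with S = (0, 0), H = (1, 0), Y = (0, 1).
1. P is the centroid of triangle HYS ⇒ P = (1/3, 1/3)
2. Q is the intersection of line HS and line YP ⇒ Q = (1/2, 0)
2·[SYQ] = -1/2, 2·[SQP] = 1/6
[SYQ]:[SQP] = -1/2:1/6 = -3

[SYQ]:[SQP] = -3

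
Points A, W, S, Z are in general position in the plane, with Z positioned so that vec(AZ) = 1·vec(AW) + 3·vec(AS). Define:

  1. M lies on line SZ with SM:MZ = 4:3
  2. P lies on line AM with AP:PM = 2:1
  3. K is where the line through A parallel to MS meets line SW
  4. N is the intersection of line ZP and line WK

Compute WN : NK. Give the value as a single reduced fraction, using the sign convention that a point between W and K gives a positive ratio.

Choose coordinates A = (0, 0), W = (1, 0), S = (0, 1), Z = (1, 3).
1. M lies on line SZ with SM:MZ = 4:3 ⇒ M = (4/7, 15/7)
2. P lies on line AM with AP:PM = 2:1 ⇒ P = (8/21, 10/7)
3. K is where the line through A parallel to MS meets line SW ⇒ K = (1/3, 2/3)
4. N is the intersection of line ZP and line WK ⇒ N = (7/46, 39/46)
N = W + t·(K−W) with t = 117/92, so WN:NK = t:(1−t) = 117/92:-25/92

WN:NK = -117/25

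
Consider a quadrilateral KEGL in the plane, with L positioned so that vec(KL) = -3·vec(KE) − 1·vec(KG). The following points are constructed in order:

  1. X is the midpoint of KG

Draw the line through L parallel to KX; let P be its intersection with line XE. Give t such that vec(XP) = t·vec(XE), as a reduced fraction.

Work in coordinates with K = (0, 0), E = (1, 0), G = (0, 1), L = (-3, -1).
1. X is the midpoint of KG ⇒ X = (0, 1/2)
through L parallel to KX: direction (0, 1/2); meets XE at P = (-3, 2)
P = X + t·(E−X) with t = -3

t = -3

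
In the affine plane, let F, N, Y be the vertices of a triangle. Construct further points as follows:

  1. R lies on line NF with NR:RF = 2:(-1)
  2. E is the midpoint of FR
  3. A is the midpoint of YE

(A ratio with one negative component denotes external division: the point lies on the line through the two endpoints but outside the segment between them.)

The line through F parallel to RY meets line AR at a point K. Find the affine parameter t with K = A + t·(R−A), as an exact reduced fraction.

t = -3

Assign F = (0, 0), N = (1, 0), Y = (0, 1) — the answer is frame-independent, so this choice is without loss of generality.
1. R lies on line NF with NR:RF = 2:(-1) ⇒ R = (-1, 0)
2. E is the midpoint of FR ⇒ E = (-1/2, 0)
3. A is the midpoint of YE ⇒ A = (-1/4, 1/2)
through F parallel to RY: direction (1, 1); meets AR at K = (2, 2)
K = A + t·(R−A) with t = -3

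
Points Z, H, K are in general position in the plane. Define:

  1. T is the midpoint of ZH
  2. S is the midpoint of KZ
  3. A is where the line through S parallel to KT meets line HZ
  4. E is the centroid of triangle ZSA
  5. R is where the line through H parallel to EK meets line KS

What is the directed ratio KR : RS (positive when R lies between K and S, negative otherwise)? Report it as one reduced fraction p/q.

KR:RS = -18/19

Choose coordinates Z = (0, 0), H = (1, 0), K = (0, 1).
1. T is the midpoint of ZH ⇒ T = (1/2, 0)
2. S is the midpoint of KZ ⇒ S = (0, 1/2)
3. A is where the line through S parallel to KT meets line HZ ⇒ A = (1/4, 0)
4. E is the centroid of triangle ZSA ⇒ E = (1/12, 1/6)
5. R is where the line through H parallel to EK meets line KS ⇒ R = (0, 10)
R = K + t·(S−K) with t = -18, so KR:RS = t:(1−t) = -18:19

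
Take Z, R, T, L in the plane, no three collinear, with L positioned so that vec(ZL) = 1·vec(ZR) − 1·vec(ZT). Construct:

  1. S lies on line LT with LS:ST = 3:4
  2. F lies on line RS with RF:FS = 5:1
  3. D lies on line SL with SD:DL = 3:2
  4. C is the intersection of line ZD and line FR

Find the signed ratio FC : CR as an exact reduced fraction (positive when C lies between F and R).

FC:CR = -34/69

Choose coordinates Z = (0, 0), R = (1, 0), T = (0, 1), L = (1, -1).
1. S lies on line LT with LS:ST = 3:4 ⇒ S = (4/7, -1/7)
2. F lies on line RS with RF:FS = 5:1 ⇒ F = (9/14, -5/42)
3. D lies on line SL with SD:DL = 3:2 ⇒ D = (29/35, -23/35)
4. C is the intersection of line ZD and line FR ⇒ C = (29/98, -23/98)
C = F + t·(R−F) with t = -34/35, so FC:CR = t:(1−t) = -34/35:69/35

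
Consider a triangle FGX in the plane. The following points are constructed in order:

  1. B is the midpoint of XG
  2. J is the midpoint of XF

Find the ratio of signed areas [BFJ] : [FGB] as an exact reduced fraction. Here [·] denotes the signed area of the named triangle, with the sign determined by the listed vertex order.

Set F = (0, 0), G = (1, 0), X = (0, 1); any affine frame gives the same invariant.
1. B is the midpoint of XG ⇒ B = (1/2, 1/2)
2. J is the midpoint of XF ⇒ J = (0, 1/2)
2·[BFJ] = -1/4, 2·[FGB] = 1/2
[BFJ]:[FGB] = -1/4:1/2 = -1/2

[BFJ]:[FGB] = -1/2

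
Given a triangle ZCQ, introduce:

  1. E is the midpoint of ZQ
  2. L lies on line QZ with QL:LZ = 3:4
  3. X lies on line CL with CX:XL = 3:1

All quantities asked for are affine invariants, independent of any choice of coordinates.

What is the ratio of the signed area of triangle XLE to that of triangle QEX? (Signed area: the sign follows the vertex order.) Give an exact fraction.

[XLE]:[QEX] = 1/7

Assign Z = (0, 0), C = (1, 0), Q = (0, 1) — the answer is frame-independent, so this choice is without loss of generality.
1. E is the midpoint of ZQ ⇒ E = (0, 1/2)
2. L lies on line QZ with QL:LZ = 3:4 ⇒ L = (0, 4/7)
3. X lies on line CL with CX:XL = 3:1 ⇒ X = (1/4, 3/7)
2·[XLE] = 1/56, 2·[QEX] = 1/8
[XLE]:[QEX] = 1/56:1/8 = 1/7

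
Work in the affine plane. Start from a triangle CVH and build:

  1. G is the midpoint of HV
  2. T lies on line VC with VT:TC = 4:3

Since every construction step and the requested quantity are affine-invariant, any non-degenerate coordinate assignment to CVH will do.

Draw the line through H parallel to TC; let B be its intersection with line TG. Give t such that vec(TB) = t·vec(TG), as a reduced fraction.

t = 2

Set C = (0, 0), V = (1, 0), H = (0, 1); any affine frame gives the same invariant.
1. G is the midpoint of HV ⇒ G = (1/2, 1/2)
2. T lies on line VC with VT:TC = 4:3 ⇒ T = (3/7, 0)
through H parallel to TC: direction (-3/7, 0); meets TG at B = (4/7, 1)
B = T + t·(G−T) with t = 2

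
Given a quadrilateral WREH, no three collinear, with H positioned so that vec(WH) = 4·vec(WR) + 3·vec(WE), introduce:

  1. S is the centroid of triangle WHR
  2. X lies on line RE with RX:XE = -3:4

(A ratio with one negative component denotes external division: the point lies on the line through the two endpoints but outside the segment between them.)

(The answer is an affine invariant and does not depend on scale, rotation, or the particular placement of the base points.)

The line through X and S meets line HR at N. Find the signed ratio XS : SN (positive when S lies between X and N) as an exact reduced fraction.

XS:SN = -19

Work in coordinates with W = (0, 0), R = (1, 0), E = (0, 1), H = (4, 3).
1. S is the centroid of triangle WHR ⇒ S = (5/3, 1)
2. X lies on line RE with RX:XE = -3:4 ⇒ X = (4, -3)
line XS meets HR at N = (34/19, 15/19)
S = X + t·(N−X) with t = 19/18, so XS:SN = 19/18:-1/18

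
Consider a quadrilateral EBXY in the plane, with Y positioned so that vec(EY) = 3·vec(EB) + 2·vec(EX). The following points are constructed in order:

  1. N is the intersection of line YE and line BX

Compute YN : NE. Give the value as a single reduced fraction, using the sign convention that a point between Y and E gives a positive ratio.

YN:NE = 4

Choose coordinates E = (0, 0), B = (1, 0), X = (0, 1), Y = (3, 2).
1. N is the intersection of line YE and line BX ⇒ N = (3/5, 2/5)
N = Y + t·(E−Y) with t = 4/5, so YN:NE = t:(1−t) = 4/5:1/5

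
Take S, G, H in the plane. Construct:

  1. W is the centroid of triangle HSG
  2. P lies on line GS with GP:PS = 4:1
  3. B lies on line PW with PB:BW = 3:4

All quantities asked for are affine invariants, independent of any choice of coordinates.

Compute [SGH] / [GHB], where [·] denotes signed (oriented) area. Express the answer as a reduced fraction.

[SGH]:[GHB] = 5/3

Set S = (0, 0), G = (1, 0), H = (0, 1); any affine frame gives the same invariant.
1. W is the centroid of triangle HSG ⇒ W = (1/3, 1/3)
2. P lies on line GS with GP:PS = 4:1 ⇒ P = (1/5, 0)
3. B lies on line PW with PB:BW = 3:4 ⇒ B = (9/35, 1/7)
2·[SGH] = 1, 2·[GHB] = 3/5
[SGH]:[GHB] = 1:3/5 = 5/3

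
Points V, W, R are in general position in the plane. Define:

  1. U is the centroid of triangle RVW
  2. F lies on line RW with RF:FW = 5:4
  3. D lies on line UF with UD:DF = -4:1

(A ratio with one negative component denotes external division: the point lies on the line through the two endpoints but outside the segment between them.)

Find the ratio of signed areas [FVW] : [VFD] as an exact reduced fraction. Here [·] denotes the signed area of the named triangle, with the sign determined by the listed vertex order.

[FVW]:[VFD] = -36

Choose coordinates V = (0, 0), W = (1, 0), R = (0, 1).
1. U is the centroid of triangle RVW ⇒ U = (1/3, 1/3)
2. F lies on line RW with RF:FW = 5:4 ⇒ F = (5/9, 4/9)
3. D lies on line UF with UD:DF = -4:1 ⇒ D = (17/27, 13/27)
2·[FVW] = 4/9, 2·[VFD] = -1/81
[FVW]:[VFD] = 4/9:-1/81 = -36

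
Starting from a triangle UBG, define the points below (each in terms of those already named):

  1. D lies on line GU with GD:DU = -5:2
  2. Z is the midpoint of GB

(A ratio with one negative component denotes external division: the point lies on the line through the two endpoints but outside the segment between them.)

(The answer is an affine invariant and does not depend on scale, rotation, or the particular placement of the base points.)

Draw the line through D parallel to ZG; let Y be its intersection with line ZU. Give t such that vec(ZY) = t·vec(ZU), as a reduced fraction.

Assign U = (0, 0), B = (1, 0), G = (0, 1) — the answer is frame-independent, so this choice is without loss of generality.
1. D lies on line GU with GD:DU = -5:2 ⇒ D = (0, -2/3)
2. Z is the midpoint of GB ⇒ Z = (1/2, 1/2)
through D parallel to ZG: direction (-1/2, 1/2); meets ZU at Y = (-1/3, -1/3)
Y = Z + t·(U−Z) with t = 5/3

t = 5/3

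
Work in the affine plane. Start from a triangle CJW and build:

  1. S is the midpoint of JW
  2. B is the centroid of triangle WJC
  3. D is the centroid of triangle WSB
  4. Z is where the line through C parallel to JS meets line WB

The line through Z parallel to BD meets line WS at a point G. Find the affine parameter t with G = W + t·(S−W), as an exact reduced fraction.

t = 3/2

Choose coordinates C = (0, 0), J = (1, 0), W = (0, 1).
1. S is the midpoint of JW ⇒ S = (1/2, 1/2)
2. B is the centroid of triangle WJC ⇒ B = (1/3, 1/3)
3. D is the centroid of triangle WSB ⇒ D = (5/18, 11/18)
4. Z is where the line through C parallel to JS meets line WB ⇒ Z = (1, -1)
through Z parallel to BD: direction (-1/18, 5/18); meets WS at G = (3/4, 1/4)
G = W + t·(S−W) with t = 3/2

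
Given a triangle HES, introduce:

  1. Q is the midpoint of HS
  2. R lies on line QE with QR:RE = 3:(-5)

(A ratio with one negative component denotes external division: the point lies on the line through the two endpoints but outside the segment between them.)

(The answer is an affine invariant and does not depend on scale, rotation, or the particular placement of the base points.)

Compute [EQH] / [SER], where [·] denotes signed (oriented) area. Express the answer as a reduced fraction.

[EQH]:[SER] = -2/5

Set H = (0, 0), E = (1, 0), S = (0, 1); any affine frame gives the same invariant.
1. Q is the midpoint of HS ⇒ Q = (0, 1/2)
2. R lies on line QE with QR:RE = 3:(-5) ⇒ R = (-3/2, 5/4)
2·[EQH] = 1/2, 2·[SER] = -5/4
[EQH]:[SER] = 1/2:-5/4 = -2/5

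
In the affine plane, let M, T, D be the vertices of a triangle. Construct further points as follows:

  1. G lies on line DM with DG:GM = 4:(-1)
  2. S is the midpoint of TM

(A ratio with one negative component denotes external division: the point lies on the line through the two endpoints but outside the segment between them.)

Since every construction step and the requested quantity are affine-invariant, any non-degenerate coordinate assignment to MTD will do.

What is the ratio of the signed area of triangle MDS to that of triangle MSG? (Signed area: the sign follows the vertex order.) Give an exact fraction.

Work in coordinates with M = (0, 0), T = (1, 0), D = (0, 1).
1. G lies on line DM with DG:GM = 4:(-1) ⇒ G = (0, -1/3)
2. S is the midpoint of TM ⇒ S = (1/2, 0)
2·[MDS] = -1/2, 2·[MSG] = -1/6
[MDS]:[MSG] = -1/2:-1/6 = 3

[MDS]:[MSG] = 3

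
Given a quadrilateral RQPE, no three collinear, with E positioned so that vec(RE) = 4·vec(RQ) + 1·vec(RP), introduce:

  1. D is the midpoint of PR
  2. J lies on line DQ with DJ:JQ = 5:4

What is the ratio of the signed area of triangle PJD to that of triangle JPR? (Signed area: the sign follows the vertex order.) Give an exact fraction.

[PJD]:[JPR] = -1/2

Work in coordinates with R = (0, 0), Q = (1, 0), P = (0, 1), E = (4, 1).
1. D is the midpoint of PR ⇒ D = (0, 1/2)
2. J lies on line DQ with DJ:JQ = 5:4 ⇒ J = (5/9, 2/9)
2·[PJD] = -5/18, 2·[JPR] = 5/9
[PJD]:[JPR] = -5/18:5/9 = -1/2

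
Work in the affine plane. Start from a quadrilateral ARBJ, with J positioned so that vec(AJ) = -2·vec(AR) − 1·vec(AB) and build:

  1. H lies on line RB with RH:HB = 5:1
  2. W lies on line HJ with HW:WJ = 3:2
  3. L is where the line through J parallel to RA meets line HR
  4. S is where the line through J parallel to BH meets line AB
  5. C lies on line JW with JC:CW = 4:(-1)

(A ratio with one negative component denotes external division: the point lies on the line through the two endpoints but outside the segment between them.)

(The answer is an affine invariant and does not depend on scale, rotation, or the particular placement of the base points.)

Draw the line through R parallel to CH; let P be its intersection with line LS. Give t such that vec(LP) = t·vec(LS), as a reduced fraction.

t = -6

Assign A = (0, 0), R = (1, 0), B = (0, 1), J = (-2, -1) — the answer is frame-independent, so this choice is without loss of generality.
1. H lies on line RB with RH:HB = 5:1 ⇒ H = (1/6, 5/6)
2. W lies on line HJ with HW:WJ = 3:2 ⇒ W = (-17/15, -4/15)
3. L is where the line through J parallel to RA meets line HR ⇒ L = (2, -1)
4. S is where the line through J parallel to BH meets line AB ⇒ S = (0, -3)
5. C lies on line JW with JC:CW = 4:(-1) ⇒ C = (-38/45, -1/45)
through R parallel to CH: direction (91/90, 77/90); meets LS at P = (14, 11)
P = L + t·(S−L) with t = -6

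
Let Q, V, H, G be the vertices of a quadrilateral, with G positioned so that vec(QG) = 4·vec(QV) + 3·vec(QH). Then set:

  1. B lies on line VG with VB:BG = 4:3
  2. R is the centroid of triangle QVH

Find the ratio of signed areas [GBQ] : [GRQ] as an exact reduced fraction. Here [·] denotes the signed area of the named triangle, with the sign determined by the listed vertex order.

[GBQ]:[GRQ] = -27/7

Choose coordinates Q = (0, 0), V = (1, 0), H = (0, 1), G = (4, 3).
1. B lies on line VG with VB:BG = 4:3 ⇒ B = (19/7, 12/7)
2. R is the centroid of triangle QVH ⇒ R = (1/3, 1/3)
2·[GBQ] = -9/7, 2·[GRQ] = 1/3
[GBQ]:[GRQ] = -9/7:1/3 = -27/7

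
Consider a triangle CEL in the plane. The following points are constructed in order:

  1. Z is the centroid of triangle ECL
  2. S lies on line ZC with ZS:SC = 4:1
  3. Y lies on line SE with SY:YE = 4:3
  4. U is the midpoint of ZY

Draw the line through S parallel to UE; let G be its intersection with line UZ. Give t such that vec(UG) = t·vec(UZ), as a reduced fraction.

t = -7/3

Assign C = (0, 0), E = (1, 0), L = (0, 1) — the answer is frame-independent, so this choice is without loss of generality.
1. Z is the centroid of triangle ECL ⇒ Z = (1/3, 1/3)
2. S lies on line ZC with ZS:SC = 4:1 ⇒ S = (1/15, 1/15)
3. Y lies on line SE with SY:YE = 4:3 ⇒ Y = (3/5, 1/35)
4. U is the midpoint of ZY ⇒ U = (7/15, 19/105)
through S parallel to UE: direction (8/15, -19/105); meets UZ at G = (7/9, -11/63)
G = U + t·(Z−U) with t = -7/3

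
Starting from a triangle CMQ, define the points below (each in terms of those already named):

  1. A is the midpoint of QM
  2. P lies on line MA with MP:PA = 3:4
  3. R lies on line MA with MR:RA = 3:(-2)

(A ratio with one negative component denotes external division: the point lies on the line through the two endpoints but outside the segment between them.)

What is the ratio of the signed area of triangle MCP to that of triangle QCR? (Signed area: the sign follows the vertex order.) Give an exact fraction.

[MCP]:[QCR] = 3/7

Assign C = (0, 0), M = (1, 0), Q = (0, 1) — the answer is frame-independent, so this choice is without loss of generality.
1. A is the midpoint of QM ⇒ A = (1/2, 1/2)
2. P lies on line MA with MP:PA = 3:4 ⇒ P = (11/14, 3/14)
3. R lies on line MA with MR:RA = 3:(-2) ⇒ R = (-1/2, 3/2)
2·[MCP] = -3/14, 2·[QCR] = -1/2
[MCP]:[QCR] = -3/14:-1/2 = 3/7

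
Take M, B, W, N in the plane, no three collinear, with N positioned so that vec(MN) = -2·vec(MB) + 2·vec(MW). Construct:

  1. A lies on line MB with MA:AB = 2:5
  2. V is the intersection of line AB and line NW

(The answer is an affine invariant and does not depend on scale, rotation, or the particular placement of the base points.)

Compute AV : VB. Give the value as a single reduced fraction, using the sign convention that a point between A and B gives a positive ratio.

AV:VB = -12/7

Choose coordinates M = (0, 0), B = (1, 0), W = (0, 1), N = (-2, 2).
1. A lies on line MB with MA:AB = 2:5 ⇒ A = (2/7, 0)
2. V is the intersection of line AB and line NW ⇒ V = (2, 0)
V = A + t·(B−A) with t = 12/5, so AV:VB = t:(1−t) = 12/5:-7/5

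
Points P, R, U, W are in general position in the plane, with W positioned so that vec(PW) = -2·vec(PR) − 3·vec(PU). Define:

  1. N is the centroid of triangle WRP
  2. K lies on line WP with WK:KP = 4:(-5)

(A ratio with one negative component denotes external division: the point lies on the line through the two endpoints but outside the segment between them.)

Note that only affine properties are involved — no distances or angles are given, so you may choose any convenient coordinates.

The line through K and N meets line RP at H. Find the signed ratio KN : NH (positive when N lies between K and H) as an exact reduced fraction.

Choose coordinates P = (0, 0), R = (1, 0), U = (0, 1), W = (-2, -3).
1. N is the centroid of triangle WRP ⇒ N = (-1/3, -1)
2. K lies on line WP with WK:KP = 4:(-5) ⇒ K = (-10, -15)
line KN meets RP at H = (5/14, 0)
N = K + t·(H−K) with t = 14/15, so KN:NH = 14/15:1/15

KN:NH = 14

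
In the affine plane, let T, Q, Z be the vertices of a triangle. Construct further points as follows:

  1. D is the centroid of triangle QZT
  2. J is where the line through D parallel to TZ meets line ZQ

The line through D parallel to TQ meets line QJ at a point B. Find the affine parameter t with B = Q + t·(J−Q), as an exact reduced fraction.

Set T = (0, 0), Q = (1, 0), Z = (0, 1); any affine frame gives the same invariant.
1. D is the centroid of triangle QZT ⇒ D = (1/3, 1/3)
2. J is where the line through D parallel to TZ meets line ZQ ⇒ J = (1/3, 2/3)
through D parallel to TQ: direction (1, 0); meets QJ at B = (2/3, 1/3)
B = Q + t·(J−Q) with t = 1/2

t = 1/2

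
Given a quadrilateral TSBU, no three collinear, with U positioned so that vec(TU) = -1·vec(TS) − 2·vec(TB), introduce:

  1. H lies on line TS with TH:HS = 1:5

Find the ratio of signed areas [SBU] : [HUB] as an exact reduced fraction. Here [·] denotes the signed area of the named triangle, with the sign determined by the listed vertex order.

Choose coordinates T = (0, 0), S = (1, 0), B = (0, 1), U = (-1, -2).
1. H lies on line TS with TH:HS = 1:5 ⇒ H = (1/6, 0)
2·[SBU] = 4, 2·[HUB] = -3/2
[SBU]:[HUB] = 4:-3/2 = -8/3

[SBU]:[HUB] = -8/3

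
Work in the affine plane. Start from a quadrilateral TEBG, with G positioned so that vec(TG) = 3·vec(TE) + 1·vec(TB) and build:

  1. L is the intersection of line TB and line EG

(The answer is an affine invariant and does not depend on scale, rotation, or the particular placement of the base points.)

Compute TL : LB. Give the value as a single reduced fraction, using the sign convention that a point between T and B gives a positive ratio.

TL:LB = -1/3

Assign T = (0, 0), E = (1, 0), B = (0, 1), G = (3, 1) — the answer is frame-independent, so this choice is without loss of generality.
1. L is the intersection of line TB and line EG ⇒ L = (0, -1/2)
L = T + t·(B−T) with t = -1/2, so TL:LB = t:(1−t) = -1/2:3/2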